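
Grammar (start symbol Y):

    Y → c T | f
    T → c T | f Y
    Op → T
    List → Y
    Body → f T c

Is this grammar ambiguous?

Unambiguous

Only Y, T are reachable from Y; ignoring the rest: Restricted to the reachable nonterminals, every rule has the form A → t or A → t B, and no two rules for the same A share a first terminal. The grammar encodes a DFA — one run per string.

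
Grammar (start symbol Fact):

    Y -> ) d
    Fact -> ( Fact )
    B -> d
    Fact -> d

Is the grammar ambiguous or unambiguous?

Unambiguous

Only Fact is reachable from Fact; ignoring the rest: L(Fact) is { openⁿ atom closeⁿ : n ≥ 0 }. The bracket depth fixes n, and the derivation is forced at every step.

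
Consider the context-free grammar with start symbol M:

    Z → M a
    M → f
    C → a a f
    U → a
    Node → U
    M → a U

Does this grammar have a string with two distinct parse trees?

Only M, U are reachable from M; ignoring the rest: The reachable rules are right-linear with at most one rule per (nonterminal, next-terminal) pair. Each input token forces the next rule, so parsing is deterministic.

Unambiguous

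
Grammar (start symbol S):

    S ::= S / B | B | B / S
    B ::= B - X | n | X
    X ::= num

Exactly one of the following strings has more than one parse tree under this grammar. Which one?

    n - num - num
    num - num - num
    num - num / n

num - num / n

n - num - num: 1 tree
num - num - num: 1 tree
num - num / n: 2 trees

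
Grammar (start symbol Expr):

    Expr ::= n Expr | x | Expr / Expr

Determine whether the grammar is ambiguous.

Ambiguous

Witness: n x / x

Derivation 1: Expr ⇒ n Expr ⇒ n Expr / Expr ⇒ n x / Expr ⇒ n x / x
Derivation 2: Expr ⇒ Expr / Expr ⇒ n Expr / Expr ⇒ n x / Expr ⇒ n x / x

Two distinct leftmost derivations for the same string.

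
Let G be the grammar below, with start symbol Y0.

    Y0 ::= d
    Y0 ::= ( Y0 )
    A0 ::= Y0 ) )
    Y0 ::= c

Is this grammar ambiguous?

(A0 is unreachable from Y0, so its rules don't affect L(Y0).) Each string is a nest of matched brackets around a single atom. An opening bracket forces the recursive rule; an atom forces the base rule.

Unambiguous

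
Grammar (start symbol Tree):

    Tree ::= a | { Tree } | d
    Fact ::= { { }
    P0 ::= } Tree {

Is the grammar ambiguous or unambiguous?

Unambiguous

Only Tree is reachable from Tree; ignoring the rest: L(Tree) is { openⁿ atom closeⁿ : n ≥ 0 }. The bracket depth fixes n, and the derivation is forced at every step.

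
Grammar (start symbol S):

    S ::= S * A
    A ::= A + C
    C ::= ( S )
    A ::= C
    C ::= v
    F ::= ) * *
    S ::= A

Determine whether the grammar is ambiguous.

(F is unreachable from S, so its rules don't affect L(S).) The grammar is stratified — S handles '*' (left-recursive), A handles '+', C atoms. Each operator has a fixed associativity and precedence level, so every string has one parse.

Unambiguous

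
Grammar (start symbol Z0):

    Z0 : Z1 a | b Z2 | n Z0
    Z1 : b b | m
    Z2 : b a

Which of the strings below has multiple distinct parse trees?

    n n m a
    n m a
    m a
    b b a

n n m a: 1 tree
n m a: 1 tree
m a: 1 tree
b b a: 2 trees

b b a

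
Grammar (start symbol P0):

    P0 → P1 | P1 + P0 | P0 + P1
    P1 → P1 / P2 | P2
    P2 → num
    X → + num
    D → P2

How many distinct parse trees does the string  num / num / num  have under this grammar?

1

Parse trees for num / num / num:
  [P0 [P1 [P1 [P1 [P2 num]] / [P2 num]] / [P2 num]]]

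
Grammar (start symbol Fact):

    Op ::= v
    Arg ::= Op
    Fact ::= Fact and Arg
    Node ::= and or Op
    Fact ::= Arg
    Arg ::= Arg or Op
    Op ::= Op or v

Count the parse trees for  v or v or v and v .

4

Parse trees for v or v or v and v:
  [Fact [Fact [Arg [Op [Op [Op v] or v] or v]]] and [Arg [Op v]]]
  [Fact [Fact [Arg [Arg [Op v]] or [Op [Op v] or v]]] and [Arg [Op v]]]
  [Fact [Fact [Arg [Arg [Op [Op v] or v]] or [Op v]]] and [Arg [Op v]]]
  [Fact [Fact [Arg [Arg [Arg [Op v]] or [Op v]] or [Op v]]] and [Arg [Op v]]]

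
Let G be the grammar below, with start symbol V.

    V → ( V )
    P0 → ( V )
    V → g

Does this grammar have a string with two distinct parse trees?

Unambiguous

Only V is reachable from V; ignoring the rest: Each string is a nest of matched brackets around a single atom. An opening bracket forces the recursive rule; an atom forces the base rule.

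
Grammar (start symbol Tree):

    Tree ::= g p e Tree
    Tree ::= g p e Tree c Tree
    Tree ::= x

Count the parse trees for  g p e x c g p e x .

Parse trees for g p e x c g p e x:
  [Tree g p e [Tree x] c [Tree g p e [Tree x]]]

1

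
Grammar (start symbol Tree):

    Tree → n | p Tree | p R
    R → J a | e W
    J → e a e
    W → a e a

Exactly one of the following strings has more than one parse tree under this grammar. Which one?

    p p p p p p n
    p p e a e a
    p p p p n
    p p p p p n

p p p p p p n: 1 tree
p p e a e a: 2 trees
p p p p n: 1 tree
p p p p p n: 1 tree

p p e a e a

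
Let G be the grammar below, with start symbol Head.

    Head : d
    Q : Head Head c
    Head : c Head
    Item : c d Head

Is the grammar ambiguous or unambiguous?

(Item, Q are unreachable from Head, so their rules don't affect L(Head).) The reachable rules are right-linear with at most one rule per (nonterminal, next-terminal) pair. Each input token forces the next rule, so parsing is deterministic.

Unambiguous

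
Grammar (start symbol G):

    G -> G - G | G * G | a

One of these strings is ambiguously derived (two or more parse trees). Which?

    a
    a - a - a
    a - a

a: 1 tree
a - a - a: 2 trees
a - a: 1 tree

a - a - a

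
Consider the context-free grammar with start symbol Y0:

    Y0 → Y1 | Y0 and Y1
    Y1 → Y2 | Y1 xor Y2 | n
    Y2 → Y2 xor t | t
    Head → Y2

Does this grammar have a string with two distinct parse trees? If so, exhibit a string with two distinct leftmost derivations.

Witness: t xor t

Derivation 1: Y0 ⇒ Y1 ⇒ Y2 ⇒ Y2 xor t ⇒ t xor t
Derivation 2: Y0 ⇒ Y1 ⇒ Y1 xor Y2 ⇒ Y2 xor Y2 ⇒ t xor Y2 ⇒ t xor t

Two distinct leftmost derivations for the same string.

Ambiguous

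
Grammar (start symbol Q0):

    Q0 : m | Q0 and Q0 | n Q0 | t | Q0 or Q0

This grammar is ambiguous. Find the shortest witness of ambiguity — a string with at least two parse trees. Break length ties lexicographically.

length 1: no string has ≥2 trees
length 2: no string has ≥2 trees
length 3: no string has ≥2 trees
length 4: n m and m has 2 parse trees

Two derivations of n m and m:
  Q0 ⇒ Q0 and Q0 ⇒ n Q0 and Q0 ⇒ n m and Q0 ⇒ n m and m
  Q0 ⇒ n Q0 ⇒ n Q0 and Q0 ⇒ n m and Q0 ⇒ n m and m

n m and m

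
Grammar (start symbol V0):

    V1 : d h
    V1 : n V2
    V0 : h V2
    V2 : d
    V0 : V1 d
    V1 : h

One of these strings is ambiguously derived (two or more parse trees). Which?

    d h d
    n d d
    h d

h d

d h d: 1 tree
n d d: 1 tree
h d: 2 trees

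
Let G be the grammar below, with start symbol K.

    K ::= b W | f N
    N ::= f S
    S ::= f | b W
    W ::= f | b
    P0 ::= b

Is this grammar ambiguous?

Unambiguous

(P0 is unreachable from K, so its rules don't affect L(K).) The reachable rules are right-linear with at most one rule per (nonterminal, next-terminal) pair. Each input token forces the next rule, so parsing is deterministic.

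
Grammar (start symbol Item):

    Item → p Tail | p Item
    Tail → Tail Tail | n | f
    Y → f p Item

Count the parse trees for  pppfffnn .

14

Parse trees for pppfffnn (showing first 6 of 14):
  [Item p [Item p [Item p [Tail [Tail f] [Tail [Tail f] [Tail [Tail f] [Tail [Tail n] [Tail n]]]]]]]]
  [Item p [Item p [Item p [Tail [Tail f] [Tail [Tail f] [Tail [Tail [Tail f] [Tail n]] [Tail n]]]]]]]
  [Item p [Item p [Item p [Tail [Tail f] [Tail [Tail [Tail f] [Tail f]] [Tail [Tail n] [Tail n]]]]]]]
  [Item p [Item p [Item p [Tail [Tail f] [Tail [Tail [Tail f] [Tail [Tail f] [Tail n]]] [Tail n]]]]]]
  [Item p [Item p [Item p [Tail [Tail f] [Tail [Tail [Tail [Tail f] [Tail f]] [Tail n]] [Tail n]]]]]]
  [Item p [Item p [Item p [Tail [Tail [Tail f] [Tail f]] [Tail [Tail f] [Tail [Tail n] [Tail n]]]]]]]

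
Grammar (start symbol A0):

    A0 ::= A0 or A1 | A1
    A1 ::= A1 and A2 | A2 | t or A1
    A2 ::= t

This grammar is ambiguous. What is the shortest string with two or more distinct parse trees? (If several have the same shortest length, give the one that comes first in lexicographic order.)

t or t

length 1: no string has ≥2 trees
length 3: t or t has 2 parse trees

Two derivations of t or t:
  A0 ⇒ A0 or A1 ⇒ A1 or A1 ⇒ A2 or A1 ⇒ t or A1 ⇒ t or A2 ⇒ t or t
  A0 ⇒ A1 ⇒ t or A1 ⇒ t or A2 ⇒ t or t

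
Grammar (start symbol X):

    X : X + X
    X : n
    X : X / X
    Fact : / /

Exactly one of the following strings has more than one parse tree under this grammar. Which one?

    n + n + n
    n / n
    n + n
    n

n + n + n: 2 trees
n / n: 1 tree
n + n: 1 tree
n: 1 tree

n + n + n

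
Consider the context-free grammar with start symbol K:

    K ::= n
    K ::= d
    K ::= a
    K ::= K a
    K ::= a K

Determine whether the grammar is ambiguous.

Witness: a a

Derivation 1: K ⇒ K a ⇒ a a
Derivation 2: K ⇒ a K ⇒ a a

Two distinct leftmost derivations for the same string.

Ambiguous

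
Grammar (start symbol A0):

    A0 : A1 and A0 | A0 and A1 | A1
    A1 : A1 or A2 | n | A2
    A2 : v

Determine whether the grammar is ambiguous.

Witness: n and n

Derivation 1: A0 ⇒ A1 and A0 ⇒ n and A0 ⇒ n and A1 ⇒ n and n
Derivation 2: A0 ⇒ A0 and A1 ⇒ A1 and A1 ⇒ n and A1 ⇒ n and n

Two distinct leftmost derivations for the same string.

Ambiguous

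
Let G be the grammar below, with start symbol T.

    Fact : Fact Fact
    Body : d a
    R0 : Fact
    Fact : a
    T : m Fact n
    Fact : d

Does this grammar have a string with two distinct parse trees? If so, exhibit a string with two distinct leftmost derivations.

Witness: m a a a n

Derivation 1: T ⇒ m Fact n ⇒ m Fact Fact n ⇒ m Fact Fact Fact n ⇒ m a Fact Fact n ⇒ m a a Fact n ⇒ m a a a n
Derivation 2: T ⇒ m Fact n ⇒ m Fact Fact n ⇒ m a Fact n ⇒ m a Fact Fact n ⇒ m a a Fact n ⇒ m a a a n

Two distinct leftmost derivations for the same string.

Ambiguous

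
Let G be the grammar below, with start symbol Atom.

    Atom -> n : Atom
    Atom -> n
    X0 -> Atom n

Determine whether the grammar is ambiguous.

Unambiguous

(X0 is unreachable from Atom, so its rules don't affect L(Atom).) Right-recursive list with a separator: after each atom, whether the separator follows determines the rule. One parse per string.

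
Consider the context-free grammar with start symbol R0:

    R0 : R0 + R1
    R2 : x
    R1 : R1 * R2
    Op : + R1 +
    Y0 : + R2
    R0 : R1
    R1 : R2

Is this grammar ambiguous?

Unambiguous

Only R0, R1, R2 are reachable from R0; ignoring the rest: The grammar is stratified — R0 handles '+' (left-recursive), R1 handles '*', R2 atoms. Each operator has a fixed associativity and precedence level, so every string has one parse.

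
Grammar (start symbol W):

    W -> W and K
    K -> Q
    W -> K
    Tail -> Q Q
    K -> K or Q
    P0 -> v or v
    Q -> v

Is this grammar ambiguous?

Only W, K, Q are reachable from W; ignoring the rest: This is a standard precedence ladder (W over K over Q), with each level left-recursive on its own operator ('and' at W, 'or' at K). That structure is LR(1), hence unambiguous.

Unambiguous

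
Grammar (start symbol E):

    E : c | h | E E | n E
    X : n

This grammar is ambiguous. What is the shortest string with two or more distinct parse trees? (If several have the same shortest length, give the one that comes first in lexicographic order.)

length 1: no string has ≥2 trees
length 2: no string has ≥2 trees
length 3: c c c has 2 parse trees

Two derivations of c c c:
  E ⇒ E E ⇒ c E ⇒ c E E ⇒ c c E ⇒ c c c
  E ⇒ E E ⇒ E E E ⇒ c E E ⇒ c c E ⇒ c c c

c c c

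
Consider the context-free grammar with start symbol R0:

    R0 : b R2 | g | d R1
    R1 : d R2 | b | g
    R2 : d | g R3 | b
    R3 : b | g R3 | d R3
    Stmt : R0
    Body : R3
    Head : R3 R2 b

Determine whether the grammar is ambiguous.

Unambiguous

Only R0, R1, R2, R3 are reachable from R0; ignoring the rest: The reachable rules are right-linear with at most one rule per (nonterminal, next-terminal) pair. Each input token forces the next rule, so parsing is deterministic.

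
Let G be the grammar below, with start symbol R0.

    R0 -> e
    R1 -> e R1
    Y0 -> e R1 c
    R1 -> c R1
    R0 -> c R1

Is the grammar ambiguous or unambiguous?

(Y0 is unreachable from R0, so its rules don't affect L(R0).) Each reachable nonterminal has at most one production per leading terminal, and all productions are right-linear; the derivation is determined token-by-token.

Unambiguous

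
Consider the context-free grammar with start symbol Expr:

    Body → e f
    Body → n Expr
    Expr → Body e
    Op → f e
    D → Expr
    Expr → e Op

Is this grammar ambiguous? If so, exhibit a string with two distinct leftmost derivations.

Ambiguous

Witness: e f e

Derivation 1: Expr ⇒ Body e ⇒ e f e
Derivation 2: Expr ⇒ e Op ⇒ e f e

Two distinct leftmost derivations for the same string.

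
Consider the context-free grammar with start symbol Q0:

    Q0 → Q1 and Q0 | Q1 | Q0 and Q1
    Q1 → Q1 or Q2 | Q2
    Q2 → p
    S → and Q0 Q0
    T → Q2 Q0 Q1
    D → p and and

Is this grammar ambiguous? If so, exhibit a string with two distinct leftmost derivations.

Ambiguous

Witness: p and p

Derivation 1: Q0 ⇒ Q1 and Q0 ⇒ Q2 and Q0 ⇒ p and Q0 ⇒ p and Q1 ⇒ p and Q2 ⇒ p and p
Derivation 2: Q0 ⇒ Q0 and Q1 ⇒ Q1 and Q1 ⇒ Q2 and Q1 ⇒ p and Q1 ⇒ p and Q2 ⇒ p and p

Two distinct leftmost derivations for the same string.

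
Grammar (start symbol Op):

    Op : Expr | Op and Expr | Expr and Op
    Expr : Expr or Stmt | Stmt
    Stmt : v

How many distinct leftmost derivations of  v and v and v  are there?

Parse trees for v and v and v:
  [Op [Op [Op [Expr [Stmt v]]] and [Expr [Stmt v]]] and [Expr [Stmt v]]]
  [Op [Op [Expr [Stmt v]] and [Op [Expr [Stmt v]]]] and [Expr [Stmt v]]]
  [Op [Expr [Stmt v]] and [Op [Op [Expr [Stmt v]]] and [Expr [Stmt v]]]]
  [Op [Expr [Stmt v]] and [Op [Expr [Stmt v]] and [Op [Expr [Stmt v]]]]]

4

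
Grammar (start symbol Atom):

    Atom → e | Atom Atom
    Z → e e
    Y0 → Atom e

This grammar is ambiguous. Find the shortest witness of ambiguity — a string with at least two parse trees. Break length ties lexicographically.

e e e

length 1: no string has ≥2 trees
length 2: no string has ≥2 trees
length 3: e e e has 2 parse trees

Two derivations of e e e:
  Atom ⇒ Atom Atom ⇒ e Atom ⇒ e Atom Atom ⇒ e e Atom ⇒ e e e
  Atom ⇒ Atom Atom ⇒ Atom Atom Atom ⇒ e Atom Atom ⇒ e e Atom ⇒ e e e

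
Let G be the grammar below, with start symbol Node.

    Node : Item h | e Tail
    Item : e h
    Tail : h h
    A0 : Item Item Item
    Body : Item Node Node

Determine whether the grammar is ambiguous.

Witness: e h h

Derivation 1: Node ⇒ Item h ⇒ e h h
Derivation 2: Node ⇒ e Tail ⇒ e h h

Two distinct leftmost derivations for the same string.

Ambiguous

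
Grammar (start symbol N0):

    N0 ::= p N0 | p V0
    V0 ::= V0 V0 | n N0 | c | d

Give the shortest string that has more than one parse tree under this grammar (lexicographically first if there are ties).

p c c c

length 2: no string has ≥2 trees
length 3: no string has ≥2 trees
length 4: p c c c has 2 parse trees

Two derivations of p c c c:
  N0 ⇒ p V0 ⇒ p V0 V0 ⇒ p V0 V0 V0 ⇒ p c V0 V0 ⇒ p c c V0 ⇒ p c c c
  N0 ⇒ p V0 ⇒ p V0 V0 ⇒ p c V0 ⇒ p c V0 V0 ⇒ p c c V0 ⇒ p c c c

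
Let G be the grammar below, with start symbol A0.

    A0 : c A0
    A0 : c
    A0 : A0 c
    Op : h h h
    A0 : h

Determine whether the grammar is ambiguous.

Witness: c c

Derivation 1: A0 ⇒ c A0 ⇒ c c
Derivation 2: A0 ⇒ A0 c ⇒ c c

Two distinct leftmost derivations for the same string.

Ambiguous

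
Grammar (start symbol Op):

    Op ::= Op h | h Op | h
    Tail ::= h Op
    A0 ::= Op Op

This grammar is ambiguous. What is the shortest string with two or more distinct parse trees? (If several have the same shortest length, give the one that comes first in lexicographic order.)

length 1: no string has ≥2 trees
length 2: h h has 2 parse trees

Two derivations of h h:
  Op ⇒ Op h ⇒ h h
  Op ⇒ h Op ⇒ h h

h h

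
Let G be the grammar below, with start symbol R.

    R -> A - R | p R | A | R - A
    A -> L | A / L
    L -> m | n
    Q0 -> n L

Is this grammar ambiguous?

Ambiguous

Witness: m - m

Derivation 1: R ⇒ A - R ⇒ L - R ⇒ m - R ⇒ m - A ⇒ m - L ⇒ m - m
Derivation 2: R ⇒ R - A ⇒ A - A ⇒ L - A ⇒ m - A ⇒ m - L ⇒ m - m

Two distinct leftmost derivations for the same string.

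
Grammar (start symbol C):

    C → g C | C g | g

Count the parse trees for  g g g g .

Parse trees for g g g g:
  [C g [C g [C g [C g]]]]
  [C g [C g [C [C g] g]]]
  [C g [C [C g [C g]] g]]
  [C g [C [C [C g] g] g]]
  [C [C g [C g [C g]]] g]
  [C [C g [C [C g] g]] g]
  [C [C [C g [C g]] g] g]
  [C [C [C [C g] g] g] g]

8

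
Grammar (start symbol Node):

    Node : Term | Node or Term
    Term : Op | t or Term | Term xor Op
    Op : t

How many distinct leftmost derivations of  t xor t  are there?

Parse trees for t xor t:
  [Node [Term [Term [Op t]] xor [Op t]]]

1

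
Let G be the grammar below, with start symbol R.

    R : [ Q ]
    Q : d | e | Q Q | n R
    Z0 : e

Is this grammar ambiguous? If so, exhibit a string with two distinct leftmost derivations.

Witness: [ d d d ]

Derivation 1: R ⇒ [ Q ] ⇒ [ Q Q ] ⇒ [ d Q ] ⇒ [ d Q Q ] ⇒ [ d d Q ] ⇒ [ d d d ]
Derivation 2: R ⇒ [ Q ] ⇒ [ Q Q ] ⇒ [ Q Q Q ] ⇒ [ d Q Q ] ⇒ [ d d Q ] ⇒ [ d d d ]

Two distinct leftmost derivations for the same string.

Ambiguous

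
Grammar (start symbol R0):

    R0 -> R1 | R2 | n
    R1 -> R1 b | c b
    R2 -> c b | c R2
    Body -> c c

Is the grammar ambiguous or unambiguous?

Witness: c b

Derivation 1: R0 ⇒ R1 ⇒ c b
Derivation 2: R0 ⇒ R2 ⇒ c b

Two distinct leftmost derivations for the same string.

Ambiguous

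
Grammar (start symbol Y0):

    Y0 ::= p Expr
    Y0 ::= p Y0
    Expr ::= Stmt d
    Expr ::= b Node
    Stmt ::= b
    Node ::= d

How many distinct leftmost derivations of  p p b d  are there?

Parse trees for p p b d:
  [Y0 p [Y0 p [Expr [Stmt b] d]]]
  [Y0 p [Y0 p [Expr b [Node d]]]]

2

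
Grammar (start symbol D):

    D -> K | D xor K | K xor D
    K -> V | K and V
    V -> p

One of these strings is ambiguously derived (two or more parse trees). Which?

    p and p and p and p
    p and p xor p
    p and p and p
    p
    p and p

p and p and p and p: 1 tree
p and p xor p: 2 trees
p and p and p: 1 tree
p: 1 tree
p and p: 1 tree

p and p xor p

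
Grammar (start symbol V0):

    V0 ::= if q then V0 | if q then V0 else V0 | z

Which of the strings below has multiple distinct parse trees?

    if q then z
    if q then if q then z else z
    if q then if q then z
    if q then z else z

if q then if q then z else z

if q then z: 1 tree
if q then if q then z else z: 2 trees
if q then if q then z: 1 tree
if q then z else z: 1 tree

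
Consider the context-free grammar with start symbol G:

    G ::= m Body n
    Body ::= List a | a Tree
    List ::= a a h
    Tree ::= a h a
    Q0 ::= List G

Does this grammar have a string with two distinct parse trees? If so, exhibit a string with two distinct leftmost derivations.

Witness: m a a h a n

Derivation 1: G ⇒ m Body n ⇒ m List a n ⇒ m a a h a n
Derivation 2: G ⇒ m Body n ⇒ m a Tree n ⇒ m a a h a n

Two distinct leftmost derivations for the same string.

Ambiguous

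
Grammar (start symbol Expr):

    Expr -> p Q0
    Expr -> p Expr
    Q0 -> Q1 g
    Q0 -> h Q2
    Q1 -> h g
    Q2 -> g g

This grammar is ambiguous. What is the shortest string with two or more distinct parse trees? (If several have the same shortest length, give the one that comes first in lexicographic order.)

p h g g

length 4: p h g g has 2 parse trees

Two derivations of p h g g:
  Expr ⇒ p Q0 ⇒ p Q1 g ⇒ p h g g
  Expr ⇒ p Q0 ⇒ p h Q2 ⇒ p h g g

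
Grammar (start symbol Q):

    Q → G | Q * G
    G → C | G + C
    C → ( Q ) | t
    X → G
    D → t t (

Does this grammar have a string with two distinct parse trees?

Unambiguous

(X, D are unreachable from Q, so their rules don't affect L(Q).) This is a standard precedence ladder (Q over G over C), with each level left-recursive on its own operator ('*' at Q, '+' at G). That structure is LR(1), hence unambiguous.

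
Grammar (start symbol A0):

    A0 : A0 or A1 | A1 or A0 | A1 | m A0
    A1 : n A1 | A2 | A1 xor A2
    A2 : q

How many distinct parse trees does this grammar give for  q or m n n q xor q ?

Parse trees for q or m n n q xor q:
  [A0 [A1 [A2 q]] or [A0 m [A0 [A1 n [A1 n [A1 [A1 [A2 q]] xor [A2 q]]]]]]]
  [A0 [A1 [A2 q]] or [A0 m [A0 [A1 n [A1 [A1 n [A1 [A2 q]]] xor [A2 q]]]]]]
  [A0 [A1 [A2 q]] or [A0 m [A0 [A1 [A1 n [A1 n [A1 [A2 q]]]] xor [A2 q]]]]]

3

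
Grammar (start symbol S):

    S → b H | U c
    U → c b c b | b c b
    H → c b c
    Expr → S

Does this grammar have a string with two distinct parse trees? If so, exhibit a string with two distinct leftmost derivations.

Witness: b c b c

Derivation 1: S ⇒ b H ⇒ b c b c
Derivation 2: S ⇒ U c ⇒ b c b c

Two distinct leftmost derivations for the same string.

Ambiguous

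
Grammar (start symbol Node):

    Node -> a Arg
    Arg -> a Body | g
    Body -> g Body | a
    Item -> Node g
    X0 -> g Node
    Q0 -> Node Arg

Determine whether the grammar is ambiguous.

Unambiguous

(Item, X0, Q0 are unreachable from Node, so their rules don't affect L(Node).) Restricted to the reachable nonterminals, every rule has the form A → t or A → t B, and no two rules for the same A share a first terminal. The grammar encodes a DFA — one run per string.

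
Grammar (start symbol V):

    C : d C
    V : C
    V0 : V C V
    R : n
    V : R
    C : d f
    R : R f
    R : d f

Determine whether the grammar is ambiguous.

Ambiguous

Witness: d f

Derivation 1: V ⇒ C ⇒ d f
Derivation 2: V ⇒ R ⇒ d f

Two distinct leftmost derivations for the same string.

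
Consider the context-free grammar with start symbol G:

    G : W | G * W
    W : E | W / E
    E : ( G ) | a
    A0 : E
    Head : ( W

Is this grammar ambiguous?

Unambiguous

Only G, W, E are reachable from G; ignoring the rest: G → G * W | W  ;  W → W / E | E  — a left-associative chain with E at the bottom. Each string factors uniquely by precedence.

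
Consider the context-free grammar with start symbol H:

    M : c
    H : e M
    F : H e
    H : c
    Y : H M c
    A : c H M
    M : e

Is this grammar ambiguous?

Unambiguous

(Y, F, A are unreachable from H, so their rules don't affect L(H).) The reachable rules are right-linear with at most one rule per (nonterminal, next-terminal) pair. Each input token forces the next rule, so parsing is deterministic.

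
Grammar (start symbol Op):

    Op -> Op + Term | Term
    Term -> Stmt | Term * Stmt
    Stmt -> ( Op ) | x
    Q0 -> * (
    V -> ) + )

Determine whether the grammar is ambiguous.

Unambiguous

(Q0, V are unreachable from Op, so their rules don't affect L(Op).) Op → Op + Term | Term  ;  Term → Term * Stmt | Stmt  — a left-associative chain with Stmt at the bottom. Each string factors uniquely by precedence.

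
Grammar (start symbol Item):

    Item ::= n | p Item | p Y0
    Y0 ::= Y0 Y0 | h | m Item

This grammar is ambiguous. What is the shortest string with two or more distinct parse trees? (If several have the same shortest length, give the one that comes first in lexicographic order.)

length 1: no string has ≥2 trees
length 2: no string has ≥2 trees
length 3: no string has ≥2 trees
length 4: p h h h has 2 parse trees

Two derivations of p h h h:
  Item ⇒ p Y0 ⇒ p Y0 Y0 ⇒ p Y0 Y0 Y0 ⇒ p h Y0 Y0 ⇒ p h h Y0 ⇒ p h h h
  Item ⇒ p Y0 ⇒ p Y0 Y0 ⇒ p h Y0 ⇒ p h Y0 Y0 ⇒ p h h Y0 ⇒ p h h h

p h h h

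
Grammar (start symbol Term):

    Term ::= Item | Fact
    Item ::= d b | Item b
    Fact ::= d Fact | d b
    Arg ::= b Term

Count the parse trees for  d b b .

1

Parse trees for d b b:
  [Term [Item [Item d b] b]]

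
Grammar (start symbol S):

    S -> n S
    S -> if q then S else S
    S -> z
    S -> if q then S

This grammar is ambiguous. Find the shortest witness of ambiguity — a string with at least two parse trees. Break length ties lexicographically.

length 1: no string has ≥2 trees
length 2: no string has ≥2 trees
length 3: no string has ≥2 trees
length 4: no string has ≥2 trees
length 5: no string has ≥2 trees
length 6: no string has ≥2 trees
length 7: no string has ≥2 trees
length 8: no string has ≥2 trees
length 9: if q then if q then z else z has 2 parse trees

Two derivations of if q then if q then z else z:
  S ⇒ if q then S else S ⇒ if q then if q then S else S ⇒ if q then if q then z else S ⇒ if q then if q then z else z
  S ⇒ if q then S ⇒ if q then if q then S else S ⇒ if q then if q then z else S ⇒ if q then if q then z else z

if q then if q then z else z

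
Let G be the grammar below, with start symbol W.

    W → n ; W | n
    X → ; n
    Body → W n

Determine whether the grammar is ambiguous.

Only W is reachable from W; ignoring the rest: Right-recursive list with a separator: after each atom, whether the separator follows determines the rule. One parse per string.

Unambiguous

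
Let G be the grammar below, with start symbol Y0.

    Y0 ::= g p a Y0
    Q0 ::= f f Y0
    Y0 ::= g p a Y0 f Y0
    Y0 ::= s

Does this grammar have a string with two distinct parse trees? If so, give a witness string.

Ambiguous

Witness: g p a g p a s f s

Derivation 1: Y0 ⇒ g p a Y0 ⇒ g p a g p a Y0 f Y0 ⇒ g p a g p a s f Y0 ⇒ g p a g p a s f s
Derivation 2: Y0 ⇒ g p a Y0 f Y0 ⇒ g p a g p a Y0 f Y0 ⇒ g p a g p a s f Y0 ⇒ g p a g p a s f s

Two distinct leftmost derivations for the same string.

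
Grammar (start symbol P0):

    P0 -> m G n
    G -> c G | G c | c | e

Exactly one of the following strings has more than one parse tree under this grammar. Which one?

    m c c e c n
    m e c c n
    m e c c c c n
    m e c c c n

m c c e c n

m c c e c n: 3 trees
m e c c n: 1 tree
m e c c c c n: 1 tree
m e c c c n: 1 tree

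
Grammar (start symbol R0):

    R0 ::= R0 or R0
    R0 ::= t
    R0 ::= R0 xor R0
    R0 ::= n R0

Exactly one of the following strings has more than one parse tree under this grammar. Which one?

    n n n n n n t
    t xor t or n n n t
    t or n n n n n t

n n n n n n t: 1 tree
t xor t or n n n t: 2 trees
t or n n n n n t: 1 tree

t xor t or n n n t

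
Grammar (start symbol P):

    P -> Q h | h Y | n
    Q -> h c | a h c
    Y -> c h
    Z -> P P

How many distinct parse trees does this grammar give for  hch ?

Parse trees for hch:
  [P [Q h c] h]
  [P h [Y c h]]

2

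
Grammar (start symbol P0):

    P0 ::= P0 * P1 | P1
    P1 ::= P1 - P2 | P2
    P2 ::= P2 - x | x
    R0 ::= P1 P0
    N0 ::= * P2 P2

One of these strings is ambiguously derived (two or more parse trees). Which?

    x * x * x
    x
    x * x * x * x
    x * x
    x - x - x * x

x - x - x * x

x * x * x: 1 tree
x: 1 tree
x * x * x * x: 1 tree
x * x: 1 tree
x - x - x * x: 4 trees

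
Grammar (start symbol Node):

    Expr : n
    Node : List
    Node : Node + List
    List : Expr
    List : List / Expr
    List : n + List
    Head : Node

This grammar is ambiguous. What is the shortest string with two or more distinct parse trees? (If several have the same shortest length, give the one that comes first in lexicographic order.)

length 1: no string has ≥2 trees
length 3: n + n has 2 parse trees

Two derivations of n + n:
  Node ⇒ List ⇒ n + List ⇒ n + Expr ⇒ n + n
  Node ⇒ Node + List ⇒ List + List ⇒ Expr + List ⇒ n + List ⇒ n + Expr ⇒ n + n

n + n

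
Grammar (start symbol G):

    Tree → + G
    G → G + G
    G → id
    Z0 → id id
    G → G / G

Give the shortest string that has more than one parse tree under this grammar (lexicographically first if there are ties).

id + id + id

length 1: no string has ≥2 trees
length 3: no string has ≥2 trees
length 5: id + id + id has 2 parse trees

Two derivations of id + id + id:
  G ⇒ G + G ⇒ G + G + G ⇒ id + G + G ⇒ id + id + G ⇒ id + id + id
  G ⇒ G + G ⇒ id + G ⇒ id + G + G ⇒ id + id + G ⇒ id + id + id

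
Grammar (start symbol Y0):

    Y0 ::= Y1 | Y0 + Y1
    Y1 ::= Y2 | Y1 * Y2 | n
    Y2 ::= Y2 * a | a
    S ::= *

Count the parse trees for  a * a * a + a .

Parse trees for a * a * a + a:
  [Y0 [Y0 [Y1 [Y2 [Y2 [Y2 a] * a] * a]]] + [Y1 [Y2 a]]]
  [Y0 [Y0 [Y1 [Y1 [Y2 a]] * [Y2 [Y2 a] * a]]] + [Y1 [Y2 a]]]
  [Y0 [Y0 [Y1 [Y1 [Y2 [Y2 a] * a]] * [Y2 a]]] + [Y1 [Y2 a]]]
  [Y0 [Y0 [Y1 [Y1 [Y1 [Y2 a]] * [Y2 a]] * [Y2 a]]] + [Y1 [Y2 a]]]

4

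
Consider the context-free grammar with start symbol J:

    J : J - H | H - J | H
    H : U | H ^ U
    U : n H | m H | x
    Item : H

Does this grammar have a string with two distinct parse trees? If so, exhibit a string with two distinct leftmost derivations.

Witness: x - x

Derivation 1: J ⇒ J - H ⇒ H - H ⇒ U - H ⇒ x - H ⇒ x - U ⇒ x - x
Derivation 2: J ⇒ H - J ⇒ U - J ⇒ x - J ⇒ x - H ⇒ x - U ⇒ x - x

Two distinct leftmost derivations for the same string.

Ambiguous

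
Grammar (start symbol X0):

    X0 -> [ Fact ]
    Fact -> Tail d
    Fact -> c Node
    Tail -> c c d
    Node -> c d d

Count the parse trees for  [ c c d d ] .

Parse trees for [ c c d d ]:
  [X0 [ [Fact [Tail c c d] d] ]]
  [X0 [ [Fact c [Node c d d]] ]]

2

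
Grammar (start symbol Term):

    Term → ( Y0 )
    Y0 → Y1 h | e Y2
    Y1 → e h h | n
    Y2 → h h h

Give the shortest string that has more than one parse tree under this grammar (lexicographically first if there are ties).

( e h h h )

length 4: no string has ≥2 trees
length 6: ( e h h h ) has 2 parse trees

Two derivations of ( e h h h ):
  Term ⇒ ( Y0 ) ⇒ ( Y1 h ) ⇒ ( e h h h )
  Term ⇒ ( Y0 ) ⇒ ( e Y2 ) ⇒ ( e h h h )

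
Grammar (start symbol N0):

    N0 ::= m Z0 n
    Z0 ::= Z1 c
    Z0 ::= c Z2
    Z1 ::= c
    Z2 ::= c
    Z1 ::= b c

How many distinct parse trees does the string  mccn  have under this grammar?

Parse trees for mccn:
  [N0 m [Z0 [Z1 c] c] n]
  [N0 m [Z0 c [Z2 c]] n]

2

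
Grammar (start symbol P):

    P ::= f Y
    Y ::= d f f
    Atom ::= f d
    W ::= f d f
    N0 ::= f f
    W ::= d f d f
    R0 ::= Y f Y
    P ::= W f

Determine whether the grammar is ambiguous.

Ambiguous

Witness: f d f f

Derivation 1: P ⇒ f Y ⇒ f d f f
Derivation 2: P ⇒ W f ⇒ f d f f

Two distinct leftmost derivations for the same string.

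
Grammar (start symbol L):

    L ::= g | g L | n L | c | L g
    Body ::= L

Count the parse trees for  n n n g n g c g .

7

Parse trees for n n n g n g c g:
  [L n [L n [L n [L g [L n [L g [L [L c] g]]]]]]]
  [L n [L n [L n [L g [L n [L [L g [L c]] g]]]]]]
  [L n [L n [L n [L g [L [L n [L g [L c]]] g]]]]]
  [L n [L n [L n [L [L g [L n [L g [L c]]]] g]]]]
  [L n [L n [L [L n [L g [L n [L g [L c]]]]] g]]]
  [L n [L [L n [L n [L g [L n [L g [L c]]]]]] g]]
  [L [L n [L n [L n [L g [L n [L g [L c]]]]]]] g]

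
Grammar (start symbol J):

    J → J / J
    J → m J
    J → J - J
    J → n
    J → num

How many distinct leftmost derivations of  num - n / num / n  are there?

5

Parse trees for num - n / num / n:
  [J [J [J num] - [J n]] / [J [J num] / [J n]]]
  [J [J [J [J num] - [J n]] / [J num]] / [J n]]
  [J [J [J num] - [J [J n] / [J num]]] / [J n]]
  [J [J num] - [J [J n] / [J [J num] / [J n]]]]
  [J [J num] - [J [J [J n] / [J num]] / [J n]]]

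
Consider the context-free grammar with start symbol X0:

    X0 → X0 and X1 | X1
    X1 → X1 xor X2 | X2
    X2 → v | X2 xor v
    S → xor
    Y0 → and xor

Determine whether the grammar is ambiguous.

Witness: v xor v

Derivation 1: X0 ⇒ X1 ⇒ X1 xor X2 ⇒ X2 xor X2 ⇒ v xor X2 ⇒ v xor v
Derivation 2: X0 ⇒ X1 ⇒ X2 ⇒ X2 xor v ⇒ v xor v

Two distinct leftmost derivations for the same string.

Ambiguous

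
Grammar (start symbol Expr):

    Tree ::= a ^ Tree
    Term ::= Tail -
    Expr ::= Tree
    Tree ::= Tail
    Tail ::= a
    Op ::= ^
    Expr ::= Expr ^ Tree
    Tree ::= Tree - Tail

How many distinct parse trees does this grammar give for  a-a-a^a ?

1

Parse trees for a-a-a^a:
  [Expr [Expr [Tree [Tree [Tree [Tail a]] - [Tail a]] - [Tail a]]] ^ [Tree [Tail a]]]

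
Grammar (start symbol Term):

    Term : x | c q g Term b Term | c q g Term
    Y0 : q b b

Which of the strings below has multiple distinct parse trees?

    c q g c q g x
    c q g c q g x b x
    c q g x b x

c q g c q g x: 1 tree
c q g c q g x b x: 2 trees
c q g x b x: 1 tree

c q g c q g x b x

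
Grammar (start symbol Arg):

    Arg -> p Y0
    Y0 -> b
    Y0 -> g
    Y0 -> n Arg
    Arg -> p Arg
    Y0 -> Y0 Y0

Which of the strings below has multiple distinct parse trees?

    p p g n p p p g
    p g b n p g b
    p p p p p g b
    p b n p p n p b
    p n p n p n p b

p p g n p p p g: 1 tree
p g b n p g b: 7 trees
p p p p p g b: 1 tree
p b n p p n p b: 1 tree
p n p n p n p b: 1 tree

p g b n p g b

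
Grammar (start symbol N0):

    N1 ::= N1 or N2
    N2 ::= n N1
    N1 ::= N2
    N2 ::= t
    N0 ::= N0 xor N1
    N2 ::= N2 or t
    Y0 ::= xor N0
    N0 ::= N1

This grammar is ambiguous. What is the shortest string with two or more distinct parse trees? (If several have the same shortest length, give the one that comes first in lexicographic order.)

t or t

length 1: no string has ≥2 trees
length 2: no string has ≥2 trees
length 3: t or t has 2 parse trees

Two derivations of t or t:
  N0 ⇒ N1 ⇒ N1 or N2 ⇒ N2 or N2 ⇒ t or N2 ⇒ t or t
  N0 ⇒ N1 ⇒ N2 ⇒ N2 or t ⇒ t or t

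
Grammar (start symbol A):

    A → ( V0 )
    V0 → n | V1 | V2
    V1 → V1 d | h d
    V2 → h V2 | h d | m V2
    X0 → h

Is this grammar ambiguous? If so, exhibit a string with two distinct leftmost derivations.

Ambiguous

Witness: ( h d )

Derivation 1: A ⇒ ( V0 ) ⇒ ( V1 ) ⇒ ( h d )
Derivation 2: A ⇒ ( V0 ) ⇒ ( V2 ) ⇒ ( h d )

Two distinct leftmost derivations for the same string.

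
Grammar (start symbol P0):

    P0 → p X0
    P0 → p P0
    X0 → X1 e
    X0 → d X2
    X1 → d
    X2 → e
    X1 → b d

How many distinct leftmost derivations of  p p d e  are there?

2

Parse trees for p p d e:
  [P0 p [P0 p [X0 [X1 d] e]]]
  [P0 p [P0 p [X0 d [X2 e]]]]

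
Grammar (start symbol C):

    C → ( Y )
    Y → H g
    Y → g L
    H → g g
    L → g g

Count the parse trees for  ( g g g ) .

Parse trees for ( g g g ):
  [C ( [Y [H g g] g] )]
  [C ( [Y g [L g g]] )]

2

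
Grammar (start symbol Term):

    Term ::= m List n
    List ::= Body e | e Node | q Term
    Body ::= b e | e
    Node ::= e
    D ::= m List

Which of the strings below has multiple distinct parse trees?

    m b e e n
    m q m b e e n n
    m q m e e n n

m b e e n: 1 tree
m q m b e e n n: 1 tree
m q m e e n n: 2 trees

m q m e e n n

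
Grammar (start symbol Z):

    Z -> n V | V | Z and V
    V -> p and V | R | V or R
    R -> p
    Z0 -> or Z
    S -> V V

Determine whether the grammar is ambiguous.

Ambiguous

Witness: p and p

Derivation 1: Z ⇒ V ⇒ p and V ⇒ p and R ⇒ p and p
Derivation 2: Z ⇒ Z and V ⇒ V and V ⇒ R and V ⇒ p and V ⇒ p and R ⇒ p and p

Two distinct leftmost derivations for the same string.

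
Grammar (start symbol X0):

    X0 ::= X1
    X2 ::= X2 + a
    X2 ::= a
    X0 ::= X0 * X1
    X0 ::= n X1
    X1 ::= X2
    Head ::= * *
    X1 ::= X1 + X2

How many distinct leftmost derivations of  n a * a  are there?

Parse trees for n a * a:
  [X0 [X0 n [X1 [X2 a]]] * [X1 [X2 a]]]

1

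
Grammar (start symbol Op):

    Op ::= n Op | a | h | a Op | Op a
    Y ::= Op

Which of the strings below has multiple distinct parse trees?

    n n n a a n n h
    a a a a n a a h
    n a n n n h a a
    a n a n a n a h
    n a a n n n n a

n a n n n h a a

n n n a a n n h: 1 tree
a a a a n a a h: 1 tree
n a n n n h a a: 21 trees
a n a n a n a h: 1 tree
n a a n n n n a: 1 tree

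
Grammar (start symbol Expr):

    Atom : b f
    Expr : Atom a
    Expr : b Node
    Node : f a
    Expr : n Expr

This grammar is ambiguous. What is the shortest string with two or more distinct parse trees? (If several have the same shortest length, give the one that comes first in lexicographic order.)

length 3: b f a has 2 parse trees

Two derivations of b f a:
  Expr ⇒ Atom a ⇒ b f a
  Expr ⇒ b Node ⇒ b f a

b f a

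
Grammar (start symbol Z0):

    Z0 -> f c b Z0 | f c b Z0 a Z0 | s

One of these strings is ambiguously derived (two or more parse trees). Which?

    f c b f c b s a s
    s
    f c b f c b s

f c b f c b s a s: 2 trees
s: 1 tree
f c b f c b s: 1 tree

f c b f c b s a s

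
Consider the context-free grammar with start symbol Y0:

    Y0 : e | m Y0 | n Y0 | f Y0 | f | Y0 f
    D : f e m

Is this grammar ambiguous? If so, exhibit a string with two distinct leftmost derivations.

Witness: f f

Derivation 1: Y0 ⇒ f Y0 ⇒ f f
Derivation 2: Y0 ⇒ Y0 f ⇒ f f

Two distinct leftmost derivations for the same string.

Ambiguous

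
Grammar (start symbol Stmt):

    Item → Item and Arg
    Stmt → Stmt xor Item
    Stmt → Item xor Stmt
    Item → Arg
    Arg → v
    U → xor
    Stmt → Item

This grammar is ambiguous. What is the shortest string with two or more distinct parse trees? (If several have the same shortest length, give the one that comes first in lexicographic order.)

length 1: no string has ≥2 trees
length 3: v xor v has 2 parse trees

Two derivations of v xor v:
  Stmt ⇒ Stmt xor Item ⇒ Item xor Item ⇒ Arg xor Item ⇒ v xor Item ⇒ v xor Arg ⇒ v xor v
  Stmt ⇒ Item xor Stmt ⇒ Arg xor Stmt ⇒ v xor Stmt ⇒ v xor Item ⇒ v xor Arg ⇒ v xor v

v xor v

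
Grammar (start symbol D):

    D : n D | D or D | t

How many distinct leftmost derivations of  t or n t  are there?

Parse trees for t or n t:
  [D [D t] or [D n [D t]]]

1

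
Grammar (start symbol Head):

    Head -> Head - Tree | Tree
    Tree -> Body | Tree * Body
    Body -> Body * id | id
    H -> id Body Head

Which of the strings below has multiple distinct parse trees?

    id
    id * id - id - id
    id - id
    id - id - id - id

id * id - id - id

id: 1 tree
id * id - id - id: 2 trees
id - id: 1 tree
id - id - id - id: 1 tree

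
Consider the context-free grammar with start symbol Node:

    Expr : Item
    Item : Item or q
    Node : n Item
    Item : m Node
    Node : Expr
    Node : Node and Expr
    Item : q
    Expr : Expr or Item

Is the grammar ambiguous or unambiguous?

Witness: q or q

Derivation 1: Node ⇒ Expr ⇒ Item ⇒ Item or q ⇒ q or q
Derivation 2: Node ⇒ Expr ⇒ Expr or Item ⇒ Item or Item ⇒ q or Item ⇒ q or q

Two distinct leftmost derivations for the same string.

Ambiguous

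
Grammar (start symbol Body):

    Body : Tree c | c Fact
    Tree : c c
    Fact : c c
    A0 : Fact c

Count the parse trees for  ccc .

Parse trees for ccc:
  [Body [Tree c c] c]
  [Body c [Fact c c]]

2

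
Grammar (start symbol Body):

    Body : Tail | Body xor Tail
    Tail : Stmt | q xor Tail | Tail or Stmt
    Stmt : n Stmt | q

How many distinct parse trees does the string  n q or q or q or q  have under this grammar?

1

Parse trees for n q or q or q or q:
  [Body [Tail [Tail [Tail [Tail [Stmt n [Stmt q]]] or [Stmt q]] or [Stmt q]] or [Stmt q]]]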